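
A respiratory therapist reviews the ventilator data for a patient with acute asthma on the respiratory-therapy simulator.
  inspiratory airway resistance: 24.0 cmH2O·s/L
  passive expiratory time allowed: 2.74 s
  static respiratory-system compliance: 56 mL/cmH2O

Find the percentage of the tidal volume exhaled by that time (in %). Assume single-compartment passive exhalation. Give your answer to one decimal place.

87.0

τ = R × C = 24.0 × 56 mL/cmH2O = 24.0 × 0.056 L/cmH2O = 1.344 s.
Passive exhalation: V(t)/V₀ = e^(−t/τ) = e^(−2.74/1.344) = 0.1302.
Fraction exhaled = 1 − 0.1302 = 0.8698 → 86.98%.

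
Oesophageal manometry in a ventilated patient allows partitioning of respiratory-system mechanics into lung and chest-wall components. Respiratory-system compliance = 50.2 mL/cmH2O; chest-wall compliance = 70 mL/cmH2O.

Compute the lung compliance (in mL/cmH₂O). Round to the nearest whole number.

1/CL = 1/Crs − 1/Ccw.
1/CL = 1/50.2 − 1/70 = 0.005635.
CL = 177.46 mL/cmH2O.

177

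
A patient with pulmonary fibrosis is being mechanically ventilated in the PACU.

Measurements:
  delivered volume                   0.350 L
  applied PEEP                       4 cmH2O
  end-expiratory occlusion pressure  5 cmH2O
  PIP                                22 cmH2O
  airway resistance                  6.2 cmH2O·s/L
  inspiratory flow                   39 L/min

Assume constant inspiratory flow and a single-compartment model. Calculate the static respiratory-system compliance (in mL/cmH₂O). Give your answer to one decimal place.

27.0

Flow: 39 L/min ÷ 60 = 0.65 L/s.
Total PEEP = 5 cmH2O (set 4 + intrinsic 1); this is the baseline alveolar pressure.
Equation of motion (constant flow): PIP = Vt/C + R·V̇ + PEEP.
Vt/C = PIP − R·V̇ − PEEP = 22 − 6.2×0.65 − 5 = 22 − 4.03 − 5 = 12.97 cmH2O.
C = Vt / 12.97 = 350 / 12.97 = 26.985 mL/cmH2O.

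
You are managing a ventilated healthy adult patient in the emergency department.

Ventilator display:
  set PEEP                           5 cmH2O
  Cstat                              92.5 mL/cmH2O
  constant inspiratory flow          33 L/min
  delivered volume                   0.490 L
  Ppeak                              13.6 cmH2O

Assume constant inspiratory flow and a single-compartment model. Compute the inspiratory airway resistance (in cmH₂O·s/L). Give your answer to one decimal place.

Flow: 33 L/min ÷ 60 = 0.55 L/s.
Equation of motion (constant flow): PIP = Vt/C + R·V̇ + PEEP.
R·V̇ = PIP − Vt/C − PEEP = 13.6 − 490/92.5 − 5 = 13.6 − 5.297 − 5 = 3.303 cmH2O.
R = 3.303 / 0.55 = 6.005 cmH2O·s/L.

6.0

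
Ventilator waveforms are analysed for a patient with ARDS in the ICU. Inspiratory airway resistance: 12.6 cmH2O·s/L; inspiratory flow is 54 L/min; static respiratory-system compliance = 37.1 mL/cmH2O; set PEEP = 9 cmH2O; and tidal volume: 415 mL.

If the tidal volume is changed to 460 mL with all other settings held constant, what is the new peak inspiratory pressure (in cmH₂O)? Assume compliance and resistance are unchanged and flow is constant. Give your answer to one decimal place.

Flow: 54 L/min ÷ 60 = 0.9 L/s.
PIP = Vt/C + R·V̇ + PEEP (constant-flow equation of motion).
Only the elastic term changes: ΔPIP = ΔVt / C = (460 − 415) / 37.1 = 1.213 cmH2O.
Original PIP = 415/37.1 + 12.6×0.9 + 9 = 31.526 cmH2O; new PIP = 31.526 + (1.213) = 32.739 cmH2O.

32.7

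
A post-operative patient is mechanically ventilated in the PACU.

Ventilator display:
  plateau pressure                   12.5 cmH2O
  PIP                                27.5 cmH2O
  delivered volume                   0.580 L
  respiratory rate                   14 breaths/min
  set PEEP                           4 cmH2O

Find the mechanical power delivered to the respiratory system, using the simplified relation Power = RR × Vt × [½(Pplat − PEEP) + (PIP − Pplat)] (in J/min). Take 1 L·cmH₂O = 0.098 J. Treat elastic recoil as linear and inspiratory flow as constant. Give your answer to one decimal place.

15.3

Per-breath work = Vt × [½(Pplat−PEEP) + (PIP−Pplat)] = 0.580 × [0.5×8.5 + 15.0] = 0.580 × 19.25 = 11.165 L·cmH2O.
Power = 14 × 11.165 = 156.31 L·cmH2O/min.
× 0.098 J/(L·cmH2O) → 15.318 J/min.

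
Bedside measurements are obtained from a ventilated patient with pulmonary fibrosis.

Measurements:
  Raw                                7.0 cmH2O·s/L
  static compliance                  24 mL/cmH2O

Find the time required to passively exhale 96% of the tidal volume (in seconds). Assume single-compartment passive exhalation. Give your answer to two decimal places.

τ = R × C = 7.0 × 24 mL/cmH2O = 7.0 × 0.024 L/cmH2O = 0.168 s.
Exhaled fraction f = 1 − e^(−t/τ) → t = −τ·ln(1 − f) = −0.168·ln(0.04) = 0.5408 s.

0.54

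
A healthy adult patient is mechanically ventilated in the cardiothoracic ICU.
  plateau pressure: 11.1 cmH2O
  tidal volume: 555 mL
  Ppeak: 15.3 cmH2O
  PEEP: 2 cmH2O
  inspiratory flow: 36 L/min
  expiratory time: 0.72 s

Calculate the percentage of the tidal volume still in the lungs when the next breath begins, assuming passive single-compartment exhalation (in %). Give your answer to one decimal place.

Flow: 36 L/min ÷ 60 = 0.6 L/s.
R = (PIP − Pplat)/V̇ = (15.3 − 11.1) / 0.6 = 4.2/0.6 = 7.0 cmH2O·s/L.
C = Vt/(Pplat − PEEP) = 555.0 / (11.1 − 2) = 555.0/9.1 = 60.989 mL/cmH2O.
τ = R × C = 7.0 × 0.06099 L/cmH2O = 0.4269 s.
Fraction remaining at end-expiration = e^(−Te/τ) = e^(−0.72/0.4269) = 0.1852 → 18.52%.

18.5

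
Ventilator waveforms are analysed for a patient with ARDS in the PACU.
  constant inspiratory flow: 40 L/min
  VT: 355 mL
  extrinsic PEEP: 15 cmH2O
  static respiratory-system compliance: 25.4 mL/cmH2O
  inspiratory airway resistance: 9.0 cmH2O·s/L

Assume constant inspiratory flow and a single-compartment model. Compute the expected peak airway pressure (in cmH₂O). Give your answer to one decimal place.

Flow: 40 L/min ÷ 60 = 0.6667 L/s.
Equation of motion (constant flow): PIP = Vt/C + R·V̇ + PEEP.
PIP = 355/25.4 + 9.0×0.6667 + 15 = 13.976 + 6.0 + 15 = 34.976 cmH2O.

35.0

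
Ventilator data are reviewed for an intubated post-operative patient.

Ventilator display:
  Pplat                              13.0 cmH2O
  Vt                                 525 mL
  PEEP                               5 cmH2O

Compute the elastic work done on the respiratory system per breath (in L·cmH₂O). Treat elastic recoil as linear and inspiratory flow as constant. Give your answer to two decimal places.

2.10

Elastic work ≈ ½ × (Pplat − PEEP) × Vt = 0.5 × (13.0 − 5) × 0.525 L = 0.5 × 8.0 × 0.525 = 2.1 L·cmH2O.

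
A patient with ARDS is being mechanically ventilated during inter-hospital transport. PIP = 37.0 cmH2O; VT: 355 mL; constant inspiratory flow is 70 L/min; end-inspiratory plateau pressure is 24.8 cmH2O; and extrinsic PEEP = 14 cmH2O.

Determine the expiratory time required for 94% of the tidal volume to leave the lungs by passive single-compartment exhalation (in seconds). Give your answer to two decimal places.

0.97

Flow: 70 L/min ÷ 60 = 1.1667 L/s.
R = (PIP − Pplat)/V̇ = (37.0 − 24.8) / 1.1667 = 12.2/1.1667 = 10.457 cmH2O·s/L.
C = Vt/(Pplat − PEEP) = 355.0 / (24.8 − 14) = 355.0/10.8 = 32.87 mL/cmH2O.
τ = R × C = 10.457 × 0.03287 L/cmH2O = 0.3437 s.
t = −τ·ln(1 − 0.94) = −0.3437·ln(0.06) = 0.967 s.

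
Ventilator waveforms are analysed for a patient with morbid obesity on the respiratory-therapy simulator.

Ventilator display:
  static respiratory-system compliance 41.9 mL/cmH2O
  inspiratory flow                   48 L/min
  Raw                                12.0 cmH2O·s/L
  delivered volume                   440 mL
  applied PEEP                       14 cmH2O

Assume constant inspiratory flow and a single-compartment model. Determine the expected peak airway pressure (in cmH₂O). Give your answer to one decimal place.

34.1

Flow: 48 L/min ÷ 60 = 0.8 L/s.
Equation of motion (constant flow): PIP = Vt/C + R·V̇ + PEEP.
PIP = 440/41.9 + 12.0×0.8 + 14 = 10.501 + 9.6 + 14 = 34.101 cmH2O.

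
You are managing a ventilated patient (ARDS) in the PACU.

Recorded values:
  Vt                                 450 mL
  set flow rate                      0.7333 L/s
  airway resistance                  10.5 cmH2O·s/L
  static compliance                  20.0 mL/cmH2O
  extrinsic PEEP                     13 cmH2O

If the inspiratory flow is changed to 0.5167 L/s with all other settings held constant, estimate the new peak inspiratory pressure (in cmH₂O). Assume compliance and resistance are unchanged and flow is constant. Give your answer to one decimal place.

40.9

PIP = Vt/C + R·V̇ + PEEP (constant-flow equation of motion).
Only the resistive term changes: ΔPIP = R × ΔV̇ = 10.5 × (0.5167 − 0.7333) = 10.5 × -0.2166 = -2.274 cmH2O.
Original PIP = 450/20.0 + 10.5×0.7333 + 13 = 43.2 cmH2O; new PIP = 43.2 + (-2.274) = 40.926 cmH2O.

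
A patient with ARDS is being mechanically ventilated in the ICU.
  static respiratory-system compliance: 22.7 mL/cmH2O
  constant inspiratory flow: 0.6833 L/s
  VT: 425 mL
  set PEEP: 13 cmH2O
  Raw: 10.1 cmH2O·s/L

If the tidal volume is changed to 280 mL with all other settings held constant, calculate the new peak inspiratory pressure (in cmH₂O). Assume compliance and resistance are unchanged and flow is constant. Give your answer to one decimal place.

PIP = Vt/C + R·V̇ + PEEP (constant-flow equation of motion).
Only the elastic term changes: ΔPIP = ΔVt / C = (280 − 425) / 22.7 = -6.388 cmH2O.
Original PIP = 425/22.7 + 10.1×0.6833 + 13 = 38.624 cmH2O; new PIP = 38.624 + (-6.388) = 32.236 cmH2O.

32.2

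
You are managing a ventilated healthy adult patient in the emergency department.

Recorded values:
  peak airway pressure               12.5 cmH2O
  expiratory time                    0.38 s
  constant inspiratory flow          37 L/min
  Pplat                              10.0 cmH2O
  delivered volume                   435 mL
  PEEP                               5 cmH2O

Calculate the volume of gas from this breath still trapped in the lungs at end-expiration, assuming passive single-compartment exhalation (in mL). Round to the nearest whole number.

Flow: 37 L/min ÷ 60 = 0.6167 L/s.
R = (PIP − Pplat)/V̇ = (12.5 − 10.0) / 0.6167 = 2.5/0.6167 = 4.054 cmH2O·s/L.
C = Vt/(Pplat − PEEP) = 435.0 / (10.0 − 5) = 435.0/5.0 = 87.0 mL/cmH2O.
τ = R × C = 4.054 × 0.087 L/cmH2O = 0.3527 s.
Fraction remaining = e^(−Te/τ) = e^(−0.38/0.3527) = 0.3405.
Trapped volume = 435.0 × 0.3405 = 148.12 mL.

148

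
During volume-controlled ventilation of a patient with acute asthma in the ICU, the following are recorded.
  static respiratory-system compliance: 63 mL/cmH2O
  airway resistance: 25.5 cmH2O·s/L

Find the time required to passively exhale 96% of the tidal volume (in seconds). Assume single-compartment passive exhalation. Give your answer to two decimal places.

τ = R × C = 25.5 × 63 mL/cmH2O = 25.5 × 0.063 L/cmH2O = 1.607 s.
Exhaled fraction f = 1 − e^(−t/τ) → t = −τ·ln(1 − f) = −1.607·ln(0.04) = 5.173 s.

5.17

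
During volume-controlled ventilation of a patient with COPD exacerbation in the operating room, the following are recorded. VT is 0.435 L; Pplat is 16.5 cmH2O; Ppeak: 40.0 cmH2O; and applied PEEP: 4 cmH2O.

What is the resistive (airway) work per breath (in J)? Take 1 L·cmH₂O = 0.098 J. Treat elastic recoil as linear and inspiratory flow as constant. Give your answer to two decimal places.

1.00

With constant inspiratory flow the resistive pressure is constant at PIP − Pplat = 40.0 − 16.5 = 23.5 cmH2O, so resistive work = 23.5 × 0.435 = 10.223 L·cmH2O.
× 0.098 J/(L·cmH2O) → 1.002 J.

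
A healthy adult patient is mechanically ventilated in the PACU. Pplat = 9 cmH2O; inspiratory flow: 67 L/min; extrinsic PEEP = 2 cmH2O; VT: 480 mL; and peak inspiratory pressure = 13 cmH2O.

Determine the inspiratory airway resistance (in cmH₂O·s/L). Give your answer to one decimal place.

Flow: 67 L/min ÷ 60 = 1.1167 L/s.
Raw = (PIP − Pplat) / flow = (13 − 9) / 1.1167 = 4.0 / 1.1167 = 3.582 cmH2O·s/L.

3.6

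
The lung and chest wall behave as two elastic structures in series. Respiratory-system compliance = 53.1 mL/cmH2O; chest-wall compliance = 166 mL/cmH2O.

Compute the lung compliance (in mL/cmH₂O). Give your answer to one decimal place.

78.1

1/CL = 1/Crs − 1/Ccw.
1/CL = 1/53.1 − 1/166 = 0.01281.
CL = 78.064 mL/cmH2O.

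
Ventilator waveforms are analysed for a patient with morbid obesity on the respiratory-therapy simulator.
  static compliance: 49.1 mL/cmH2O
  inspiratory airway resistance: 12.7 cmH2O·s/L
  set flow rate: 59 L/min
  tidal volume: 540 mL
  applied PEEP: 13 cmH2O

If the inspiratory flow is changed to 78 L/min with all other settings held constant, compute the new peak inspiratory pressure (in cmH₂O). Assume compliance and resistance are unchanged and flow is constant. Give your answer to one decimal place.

40.5

Flow: 59 L/min ÷ 60 = 0.9833 L/s.
New flow: 78 L/min ÷ 60 = 1.3 L/s.
PIP = Vt/C + R·V̇ + PEEP (constant-flow equation of motion).
Only the resistive term changes: ΔPIP = R × ΔV̇ = 12.7 × (1.3 − 0.9833) = 12.7 × 0.3167 = 4.022 cmH2O.
Original PIP = 540/49.1 + 12.7×0.9833 + 13 = 36.486 cmH2O; new PIP = 36.486 + (4.022) = 40.508 cmH2O.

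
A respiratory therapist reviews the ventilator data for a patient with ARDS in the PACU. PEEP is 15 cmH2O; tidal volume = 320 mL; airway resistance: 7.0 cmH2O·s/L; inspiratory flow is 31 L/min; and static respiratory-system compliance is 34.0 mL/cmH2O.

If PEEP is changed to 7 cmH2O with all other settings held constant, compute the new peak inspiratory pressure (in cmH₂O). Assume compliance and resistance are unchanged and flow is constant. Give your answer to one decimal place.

20.0

Flow: 31 L/min ÷ 60 = 0.5167 L/s.
PIP = Vt/C + R·V̇ + PEEP (constant-flow equation of motion).
Only the baseline term changes: ΔPIP = ΔPEEP = 7 − 15 = -8.0 cmH2O.
Original PIP = 320/34.0 + 7.0×0.5167 + 15 = 28.029 cmH2O; new PIP = 28.029 + (-8.0) = 20.029 cmH2O.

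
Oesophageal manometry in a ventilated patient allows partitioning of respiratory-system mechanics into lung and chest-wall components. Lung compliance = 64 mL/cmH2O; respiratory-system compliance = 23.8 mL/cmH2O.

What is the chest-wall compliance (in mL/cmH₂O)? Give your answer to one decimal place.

37.9

1/Ccw = 1/Crs − 1/CL.
1/Ccw = 1/23.8 − 1/64 = 0.02639.
Ccw = 37.893 mL/cmH2O.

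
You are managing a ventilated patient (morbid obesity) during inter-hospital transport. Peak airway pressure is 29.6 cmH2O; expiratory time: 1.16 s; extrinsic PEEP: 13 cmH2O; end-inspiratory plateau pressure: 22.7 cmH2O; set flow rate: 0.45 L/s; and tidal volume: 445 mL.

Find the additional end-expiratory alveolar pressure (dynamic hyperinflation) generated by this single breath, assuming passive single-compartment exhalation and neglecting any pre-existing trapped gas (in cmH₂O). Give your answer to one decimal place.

1.9

R = (PIP − Pplat)/V̇ = (29.6 − 22.7) / 0.45 = 6.9/0.45 = 15.333 cmH2O·s/L.
C = Vt/(Pplat − PEEP) = 445.0 / (22.7 − 13) = 445.0/9.7 = 45.876 mL/cmH2O.
τ = R × C = 15.333 × 0.04588 L/cmH2O = 0.7035 s.
Fraction remaining = e^(−Te/τ) = e^(−1.16/0.7035) = 0.1923; trapped volume = 445.0 × 0.1923 = 85.574 mL.
Additional alveolar pressure from trapping ≈ V_trapped / C = 85.574 / 45.876 = 1.865 cmH2O.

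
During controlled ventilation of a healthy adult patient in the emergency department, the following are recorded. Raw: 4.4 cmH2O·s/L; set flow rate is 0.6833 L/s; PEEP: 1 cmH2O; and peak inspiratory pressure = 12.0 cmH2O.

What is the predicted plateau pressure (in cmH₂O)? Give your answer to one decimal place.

Pplat = PIP − Raw × flow = 12.0 − 4.4 × 0.6833 = 12.0 − 3.007 = 8.993 cmH2O.

9.0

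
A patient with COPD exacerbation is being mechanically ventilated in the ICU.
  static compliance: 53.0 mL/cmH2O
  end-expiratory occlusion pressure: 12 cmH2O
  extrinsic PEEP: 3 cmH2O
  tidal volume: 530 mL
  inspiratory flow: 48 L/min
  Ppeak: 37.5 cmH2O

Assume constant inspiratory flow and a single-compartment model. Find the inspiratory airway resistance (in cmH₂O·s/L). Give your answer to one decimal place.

Flow: 48 L/min ÷ 60 = 0.8 L/s.
Total PEEP = 12 cmH2O (set 3 + intrinsic 9); this is the baseline alveolar pressure.
Equation of motion (constant flow): PIP = Vt/C + R·V̇ + PEEP.
R·V̇ = PIP − Vt/C − PEEP = 37.5 − 530/53.0 − 12 = 37.5 − 10.0 − 12 = 15.5 cmH2O.
R = 15.5 / 0.8 = 19.375 cmH2O·s/L.

19.4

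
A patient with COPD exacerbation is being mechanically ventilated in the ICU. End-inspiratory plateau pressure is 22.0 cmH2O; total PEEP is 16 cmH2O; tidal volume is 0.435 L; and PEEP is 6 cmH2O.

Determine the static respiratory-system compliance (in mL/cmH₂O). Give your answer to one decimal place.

72.5

End-expiratory occlusion gives total PEEP = 16 cmH2O (intrinsic PEEP = 16 − 6 = 10). Use total PEEP for the elastic gradient.
Cstat = Vt / (Pplat − PEEPtotal) = 435 / (22.0 − 16) = 435 / 6.0 = 72.5 mL/cmH2O.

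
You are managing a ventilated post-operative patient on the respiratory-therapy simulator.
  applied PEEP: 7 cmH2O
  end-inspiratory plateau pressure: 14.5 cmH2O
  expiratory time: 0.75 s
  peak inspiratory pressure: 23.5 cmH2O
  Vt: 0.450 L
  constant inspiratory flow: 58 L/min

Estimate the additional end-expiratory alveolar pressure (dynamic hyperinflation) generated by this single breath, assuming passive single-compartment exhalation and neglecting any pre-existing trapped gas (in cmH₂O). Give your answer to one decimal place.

Flow: 58 L/min ÷ 60 = 0.9667 L/s.
R = (PIP − Pplat)/V̇ = (23.5 − 14.5) / 0.9667 = 9.0/0.9667 = 9.31 cmH2O·s/L.
C = Vt/(Pplat − PEEP) = 450.0 / (14.5 − 7) = 450.0/7.5 = 60.0 mL/cmH2O.
τ = R × C = 9.31 × 0.06 L/cmH2O = 0.5586 s.
Fraction remaining = e^(−Te/τ) = e^(−0.75/0.5586) = 0.2612; trapped volume = 450.0 × 0.2612 = 117.54 mL.
Additional alveolar pressure from trapping ≈ V_trapped / C = 117.54 / 60.0 = 1.959 cmH2O.

2.0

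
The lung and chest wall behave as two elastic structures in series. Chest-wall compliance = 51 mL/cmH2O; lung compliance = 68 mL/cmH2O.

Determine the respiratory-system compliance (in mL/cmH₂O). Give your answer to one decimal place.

29.1

Lung and chest wall are elastances in series: 1/Crs = 1/CL + 1/Ccw.
1/Crs = 1/68 + 1/51 = 0.03431.
Crs = 29.146 mL/cmH2O.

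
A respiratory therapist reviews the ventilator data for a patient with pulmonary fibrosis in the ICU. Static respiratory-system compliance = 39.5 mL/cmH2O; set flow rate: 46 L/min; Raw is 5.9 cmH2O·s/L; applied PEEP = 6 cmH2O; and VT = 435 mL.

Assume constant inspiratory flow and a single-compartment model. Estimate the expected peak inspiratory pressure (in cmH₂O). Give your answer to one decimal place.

21.5

Flow: 46 L/min ÷ 60 = 0.7667 L/s.
Equation of motion (constant flow): PIP = Vt/C + R·V̇ + PEEP.
PIP = 435/39.5 + 5.9×0.7667 + 6 = 11.013 + 4.524 + 6 = 21.537 cmH2O.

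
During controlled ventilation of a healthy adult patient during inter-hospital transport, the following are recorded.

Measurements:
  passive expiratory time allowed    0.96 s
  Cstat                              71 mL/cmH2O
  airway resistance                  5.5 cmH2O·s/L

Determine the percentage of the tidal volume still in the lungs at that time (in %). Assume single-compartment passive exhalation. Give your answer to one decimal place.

τ = R × C = 5.5 × 71 mL/cmH2O = 5.5 × 0.071 L/cmH2O = 0.3905 s.
Passive exhalation: V(t)/V₀ = e^(−t/τ) = e^(−0.96/0.3905) = 0.08557.
Fraction remaining = 0.08557 → 8.557%.

8.6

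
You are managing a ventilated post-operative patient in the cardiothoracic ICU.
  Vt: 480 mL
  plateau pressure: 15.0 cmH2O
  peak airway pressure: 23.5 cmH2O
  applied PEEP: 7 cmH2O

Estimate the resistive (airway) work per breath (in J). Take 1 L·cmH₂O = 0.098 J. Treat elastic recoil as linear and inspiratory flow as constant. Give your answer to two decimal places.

With constant inspiratory flow the resistive pressure is constant at PIP − Pplat = 23.5 − 15.0 = 8.5 cmH2O, so resistive work = 8.5 × 0.480 = 4.08 L·cmH2O.
× 0.098 J/(L·cmH2O) → 0.3998 J.

0.40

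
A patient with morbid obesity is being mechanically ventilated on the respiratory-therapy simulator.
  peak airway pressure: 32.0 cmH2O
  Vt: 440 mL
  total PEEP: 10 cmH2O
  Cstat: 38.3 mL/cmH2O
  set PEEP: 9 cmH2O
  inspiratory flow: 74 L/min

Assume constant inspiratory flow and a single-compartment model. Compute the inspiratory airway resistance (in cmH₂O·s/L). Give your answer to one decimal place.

Flow: 74 L/min ÷ 60 = 1.2333 L/s.
Total PEEP = 10 cmH2O (set 9 + intrinsic 1); this is the baseline alveolar pressure.
Equation of motion (constant flow): PIP = Vt/C + R·V̇ + PEEP.
R·V̇ = PIP − Vt/C − PEEP = 32.0 − 440/38.3 − 10 = 32.0 − 11.488 − 10 = 10.512 cmH2O.
R = 10.512 / 1.2333 = 8.523 cmH2O·s/L.

8.5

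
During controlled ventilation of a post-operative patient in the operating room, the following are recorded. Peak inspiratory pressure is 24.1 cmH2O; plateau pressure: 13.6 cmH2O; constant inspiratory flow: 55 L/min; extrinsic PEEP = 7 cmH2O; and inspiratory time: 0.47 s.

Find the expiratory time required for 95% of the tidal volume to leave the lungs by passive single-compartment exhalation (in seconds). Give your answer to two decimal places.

2.24

Flow: 55 L/min ÷ 60 = 0.9167 L/s.
Vt = flow × Ti = 0.9167 L/s × 0.47 s × 1000 mL/L = 430.85 mL.
R = (PIP − Pplat)/V̇ = (24.1 − 13.6) / 0.9167 = 10.5/0.9167 = 11.454 cmH2O·s/L.
C = Vt/(Pplat − PEEP) = 430.85 / (13.6 − 7) = 430.85/6.6 = 65.28 mL/cmH2O.
τ = R × C = 11.454 × 0.06528 L/cmH2O = 0.7477 s.
t = −τ·ln(1 − 0.95) = −0.7477·ln(0.05) = 2.24 s.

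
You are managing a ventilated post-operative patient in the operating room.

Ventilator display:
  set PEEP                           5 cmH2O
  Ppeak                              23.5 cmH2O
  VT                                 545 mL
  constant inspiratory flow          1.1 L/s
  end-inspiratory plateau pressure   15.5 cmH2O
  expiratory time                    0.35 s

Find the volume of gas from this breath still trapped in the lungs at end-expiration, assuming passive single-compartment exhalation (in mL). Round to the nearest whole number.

216

R = (PIP − Pplat)/V̇ = (23.5 − 15.5) / 1.1 = 8.0/1.1 = 7.273 cmH2O·s/L.
C = Vt/(Pplat − PEEP) = 545.0 / (15.5 − 5) = 545.0/10.5 = 51.905 mL/cmH2O.
τ = R × C = 7.273 × 0.05191 L/cmH2O = 0.3775 s.
Fraction remaining = e^(−Te/τ) = e^(−0.35/0.3775) = 0.3957.
Trapped volume = 545.0 × 0.3957 = 215.66 mL.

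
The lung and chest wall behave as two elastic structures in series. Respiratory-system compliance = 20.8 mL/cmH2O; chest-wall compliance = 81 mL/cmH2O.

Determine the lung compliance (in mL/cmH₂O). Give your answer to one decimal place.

1/CL = 1/Crs − 1/Ccw.
1/CL = 1/20.8 − 1/81 = 0.03573.
CL = 27.988 mL/cmH2O.

28.0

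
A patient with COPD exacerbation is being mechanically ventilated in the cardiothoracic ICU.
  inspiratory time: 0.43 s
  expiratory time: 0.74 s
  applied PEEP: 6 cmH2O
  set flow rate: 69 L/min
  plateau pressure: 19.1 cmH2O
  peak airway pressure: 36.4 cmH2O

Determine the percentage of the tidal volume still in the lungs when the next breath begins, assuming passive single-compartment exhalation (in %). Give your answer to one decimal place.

Flow: 69 L/min ÷ 60 = 1.15 L/s.
Vt = flow × Ti = 1.15 L/s × 0.43 s × 1000 mL/L = 494.5 mL.
R = (PIP − Pplat)/V̇ = (36.4 − 19.1) / 1.15 = 17.3/1.15 = 15.043 cmH2O·s/L.
C = Vt/(Pplat − PEEP) = 494.5 / (19.1 − 6) = 494.5/13.1 = 37.748 mL/cmH2O.
τ = R × C = 15.043 × 0.03775 L/cmH2O = 0.5679 s.
Fraction remaining at end-expiration = e^(−Te/τ) = e^(−0.74/0.5679) = 0.2717 → 27.17%.

27.2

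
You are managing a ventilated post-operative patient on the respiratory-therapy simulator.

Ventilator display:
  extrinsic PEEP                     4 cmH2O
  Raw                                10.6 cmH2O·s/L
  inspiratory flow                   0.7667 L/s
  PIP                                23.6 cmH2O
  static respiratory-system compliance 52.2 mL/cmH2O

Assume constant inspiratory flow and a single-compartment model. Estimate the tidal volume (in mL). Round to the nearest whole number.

599

Equation of motion (constant flow): PIP = Vt/C + R·V̇ + PEEP.
Vt/C = PIP − R·V̇ − PEEP = 23.6 − 8.127 − 4 = 11.473 cmH2O.
Vt = C × 11.473 = 52.2 × 11.473 = 598.89 mL.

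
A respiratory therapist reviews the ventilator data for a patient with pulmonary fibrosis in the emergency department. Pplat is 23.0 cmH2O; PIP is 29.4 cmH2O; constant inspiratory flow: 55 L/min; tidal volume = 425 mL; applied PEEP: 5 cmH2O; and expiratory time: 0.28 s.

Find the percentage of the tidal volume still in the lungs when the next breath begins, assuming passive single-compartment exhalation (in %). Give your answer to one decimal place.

Flow: 55 L/min ÷ 60 = 0.9167 L/s.
R = (PIP − Pplat)/V̇ = (29.4 − 23.0) / 0.9167 = 6.4/0.9167 = 6.982 cmH2O·s/L.
C = Vt/(Pplat − PEEP) = 425.0 / (23.0 − 5) = 425.0/18.0 = 23.611 mL/cmH2O.
τ = R × C = 6.982 × 0.02361 L/cmH2O = 0.1648 s.
Fraction remaining at end-expiration = e^(−Te/τ) = e^(−0.28/0.1648) = 0.1829 → 18.29%.

18.3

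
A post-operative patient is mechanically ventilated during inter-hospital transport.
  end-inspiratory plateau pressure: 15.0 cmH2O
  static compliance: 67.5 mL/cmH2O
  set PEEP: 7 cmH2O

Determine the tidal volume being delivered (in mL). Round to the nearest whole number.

Vt = Cstat × (Pplat − PEEP) = 67.5 × (15.0 − 7) = 67.5 × 8.0 = 540.0 mL.

540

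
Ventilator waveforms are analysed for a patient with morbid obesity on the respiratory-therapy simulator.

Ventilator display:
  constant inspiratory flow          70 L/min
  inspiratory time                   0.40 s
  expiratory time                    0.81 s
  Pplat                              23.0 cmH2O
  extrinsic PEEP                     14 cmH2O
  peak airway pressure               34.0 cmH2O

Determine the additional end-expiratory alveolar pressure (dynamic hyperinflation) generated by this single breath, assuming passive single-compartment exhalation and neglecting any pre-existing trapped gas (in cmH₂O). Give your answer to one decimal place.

1.7

Flow: 70 L/min ÷ 60 = 1.1667 L/s.
Vt = flow × Ti = 1.1667 L/s × 0.40 s × 1000 mL/L = 466.68 mL.
R = (PIP − Pplat)/V̇ = (34.0 − 23.0) / 1.1667 = 11.0/1.1667 = 9.428 cmH2O·s/L.
C = Vt/(Pplat − PEEP) = 466.68 / (23.0 − 14) = 466.68/9.0 = 51.853 mL/cmH2O.
τ = R × C = 9.428 × 0.05185 L/cmH2O = 0.4888 s.
Fraction remaining = e^(−Te/τ) = e^(−0.81/0.4888) = 0.1907; trapped volume = 466.68 × 0.1907 = 88.996 mL.
Additional alveolar pressure from trapping ≈ V_trapped / C = 88.996 / 51.853 = 1.716 cmH2O.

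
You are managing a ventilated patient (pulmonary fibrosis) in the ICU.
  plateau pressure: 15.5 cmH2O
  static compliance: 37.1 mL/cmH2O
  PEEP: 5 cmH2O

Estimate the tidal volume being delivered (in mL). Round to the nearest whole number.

390

Vt = Cstat × (Pplat − PEEP) = 37.1 × (15.5 − 5) = 37.1 × 10.5 = 389.55 mL.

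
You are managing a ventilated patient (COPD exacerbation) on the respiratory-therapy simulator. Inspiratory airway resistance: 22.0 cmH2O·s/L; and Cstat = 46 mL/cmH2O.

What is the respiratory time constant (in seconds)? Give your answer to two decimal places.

1.01

τ = R × C = 22.0 × 46 mL/cmH2O = 22.0 × 0.046 L/cmH2O = 1.012 s.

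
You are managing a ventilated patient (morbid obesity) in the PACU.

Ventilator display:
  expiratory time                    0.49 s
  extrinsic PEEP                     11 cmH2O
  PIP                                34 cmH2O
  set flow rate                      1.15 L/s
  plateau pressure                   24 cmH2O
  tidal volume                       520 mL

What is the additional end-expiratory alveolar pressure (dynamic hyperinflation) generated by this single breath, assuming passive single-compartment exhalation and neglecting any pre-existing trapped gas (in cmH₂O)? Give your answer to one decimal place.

R = (PIP − Pplat)/V̇ = (34 − 24) / 1.15 = 10.0/1.15 = 8.696 cmH2O·s/L.
C = Vt/(Pplat − PEEP) = 520.0 / (24 − 11) = 520.0/13.0 = 40.0 mL/cmH2O.
τ = R × C = 8.696 × 0.04 L/cmH2O = 0.3478 s.
Fraction remaining = e^(−Te/τ) = e^(−0.49/0.3478) = 0.2444; trapped volume = 520.0 × 0.2444 = 127.09 mL.
Additional alveolar pressure from trapping ≈ V_trapped / C = 127.09 / 40.0 = 3.177 cmH2O.

3.2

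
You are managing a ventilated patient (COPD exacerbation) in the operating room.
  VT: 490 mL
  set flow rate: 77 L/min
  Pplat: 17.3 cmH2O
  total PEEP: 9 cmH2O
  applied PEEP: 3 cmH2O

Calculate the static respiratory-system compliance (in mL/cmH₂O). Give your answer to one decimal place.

59.0

End-expiratory occlusion gives total PEEP = 9 cmH2O (intrinsic PEEP = 9 − 3 = 6). Use total PEEP for the elastic gradient.
Cstat = Vt / (Pplat − PEEPtotal) = 490 / (17.3 − 9) = 490 / 8.3 = 59.036 mL/cmH2O.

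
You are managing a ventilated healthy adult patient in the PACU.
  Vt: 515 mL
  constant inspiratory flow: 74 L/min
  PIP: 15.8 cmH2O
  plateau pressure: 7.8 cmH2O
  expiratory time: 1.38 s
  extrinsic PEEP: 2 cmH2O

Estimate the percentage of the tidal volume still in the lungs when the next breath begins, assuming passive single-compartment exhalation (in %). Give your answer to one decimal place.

9.1

Flow: 74 L/min ÷ 60 = 1.2333 L/s.
R = (PIP − Pplat)/V̇ = (15.8 − 7.8) / 1.2333 = 8.0/1.2333 = 6.487 cmH2O·s/L.
C = Vt/(Pplat − PEEP) = 515.0 / (7.8 − 2) = 515.0/5.8 = 88.793 mL/cmH2O.
τ = R × C = 6.487 × 0.08879 L/cmH2O = 0.576 s.
Fraction remaining at end-expiration = e^(−Te/τ) = e^(−1.38/0.576) = 0.0911 → 9.11%.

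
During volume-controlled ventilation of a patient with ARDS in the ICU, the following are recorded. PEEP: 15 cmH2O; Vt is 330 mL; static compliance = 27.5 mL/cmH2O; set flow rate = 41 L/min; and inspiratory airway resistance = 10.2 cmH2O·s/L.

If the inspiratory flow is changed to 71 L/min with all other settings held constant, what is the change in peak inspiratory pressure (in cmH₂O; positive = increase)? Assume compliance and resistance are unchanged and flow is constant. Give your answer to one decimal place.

5.1

Flow: 41 L/min ÷ 60 = 0.6833 L/s.
New flow: 71 L/min ÷ 60 = 1.1833 L/s.
PIP = Vt/C + R·V̇ + PEEP (constant-flow equation of motion).
Only the resistive term changes: ΔPIP = R × ΔV̇ = 10.2 × (1.1833 − 0.6833) = 10.2 × 0.5 = 5.1 cmH2O.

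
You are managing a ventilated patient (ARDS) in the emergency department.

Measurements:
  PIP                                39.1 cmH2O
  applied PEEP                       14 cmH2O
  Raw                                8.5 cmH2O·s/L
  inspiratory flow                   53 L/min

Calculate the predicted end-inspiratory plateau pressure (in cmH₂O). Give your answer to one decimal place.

Flow: 53 L/min ÷ 60 = 0.8833 L/s.
Pplat = PIP − Raw × flow = 39.1 − 8.5 × 0.8833 = 39.1 − 7.508 = 31.592 cmH2O.

31.6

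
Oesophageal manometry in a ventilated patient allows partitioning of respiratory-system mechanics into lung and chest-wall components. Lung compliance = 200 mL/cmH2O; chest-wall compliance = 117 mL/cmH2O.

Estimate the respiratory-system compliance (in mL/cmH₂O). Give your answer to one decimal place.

73.8

Lung and chest wall are elastances in series: 1/Crs = 1/CL + 1/Ccw.
1/Crs = 1/200 + 1/117 = 0.01355.
Crs = 73.801 mL/cmH2O.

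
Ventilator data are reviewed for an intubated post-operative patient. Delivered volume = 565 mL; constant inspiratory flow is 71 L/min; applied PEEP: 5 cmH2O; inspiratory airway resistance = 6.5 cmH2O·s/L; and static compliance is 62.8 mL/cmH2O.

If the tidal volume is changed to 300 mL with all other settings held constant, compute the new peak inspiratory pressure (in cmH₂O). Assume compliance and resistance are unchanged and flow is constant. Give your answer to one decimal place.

Flow: 71 L/min ÷ 60 = 1.1833 L/s.
PIP = Vt/C + R·V̇ + PEEP (constant-flow equation of motion).
Only the elastic term changes: ΔPIP = ΔVt / C = (300 − 565) / 62.8 = -4.22 cmH2O.
Original PIP = 565/62.8 + 6.5×1.1833 + 5 = 21.688 cmH2O; new PIP = 21.688 + (-4.22) = 17.468 cmH2O.

17.5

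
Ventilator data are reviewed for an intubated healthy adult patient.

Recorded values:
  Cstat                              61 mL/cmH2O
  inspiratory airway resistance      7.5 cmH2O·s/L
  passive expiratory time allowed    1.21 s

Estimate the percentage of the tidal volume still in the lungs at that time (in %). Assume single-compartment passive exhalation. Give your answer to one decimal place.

τ = R × C = 7.5 × 61 mL/cmH2O = 7.5 × 0.061 L/cmH2O = 0.4575 s.
Passive exhalation: V(t)/V₀ = e^(−t/τ) = e^(−1.21/0.4575) = 0.07102.
Fraction remaining = 0.07102 → 7.102%.

7.1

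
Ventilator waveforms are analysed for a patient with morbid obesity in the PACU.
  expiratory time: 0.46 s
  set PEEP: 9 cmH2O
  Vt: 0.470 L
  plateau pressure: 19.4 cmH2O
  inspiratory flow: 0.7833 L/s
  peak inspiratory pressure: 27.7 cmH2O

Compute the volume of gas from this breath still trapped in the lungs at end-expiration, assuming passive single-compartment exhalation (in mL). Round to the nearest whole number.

R = (PIP − Pplat)/V̇ = (27.7 − 19.4) / 0.7833 = 8.3/0.7833 = 10.596 cmH2O·s/L.
C = Vt/(Pplat − PEEP) = 470.0 / (19.4 − 9) = 470.0/10.4 = 45.192 mL/cmH2O.
τ = R × C = 10.596 × 0.04519 L/cmH2O = 0.4788 s.
Fraction remaining = e^(−Te/τ) = e^(−0.46/0.4788) = 0.3826.
Trapped volume = 470.0 × 0.3826 = 179.82 mL.

180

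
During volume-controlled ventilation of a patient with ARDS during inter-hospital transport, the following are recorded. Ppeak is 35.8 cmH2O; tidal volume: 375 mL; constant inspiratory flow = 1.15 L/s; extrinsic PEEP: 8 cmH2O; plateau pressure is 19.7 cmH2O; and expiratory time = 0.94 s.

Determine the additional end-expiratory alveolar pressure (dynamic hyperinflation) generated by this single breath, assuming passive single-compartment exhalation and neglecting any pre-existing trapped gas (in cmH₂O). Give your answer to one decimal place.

1.4

R = (PIP − Pplat)/V̇ = (35.8 − 19.7) / 1.15 = 16.1/1.15 = 14.0 cmH2O·s/L.
C = Vt/(Pplat − PEEP) = 375.0 / (19.7 − 8) = 375.0/11.7 = 32.051 mL/cmH2O.
τ = R × C = 14.0 × 0.03205 L/cmH2O = 0.4487 s.
Fraction remaining = e^(−Te/τ) = e^(−0.94/0.4487) = 0.1231; trapped volume = 375.0 × 0.1231 = 46.163 mL.
Additional alveolar pressure from trapping ≈ V_trapped / C = 46.163 / 32.051 = 1.44 cmH2O.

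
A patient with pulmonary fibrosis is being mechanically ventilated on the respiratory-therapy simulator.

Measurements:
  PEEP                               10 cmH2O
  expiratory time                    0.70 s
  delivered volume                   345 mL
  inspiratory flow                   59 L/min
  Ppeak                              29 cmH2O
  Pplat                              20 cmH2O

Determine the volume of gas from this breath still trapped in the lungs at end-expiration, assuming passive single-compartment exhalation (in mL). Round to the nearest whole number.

38

Flow: 59 L/min ÷ 60 = 0.9833 L/s.
R = (PIP − Pplat)/V̇ = (29 − 20) / 0.9833 = 9.0/0.9833 = 9.153 cmH2O·s/L.
C = Vt/(Pplat − PEEP) = 345.0 / (20 − 10) = 345.0/10.0 = 34.5 mL/cmH2O.
τ = R × C = 9.153 × 0.0345 L/cmH2O = 0.3158 s.
Fraction remaining = e^(−Te/τ) = e^(−0.70/0.3158) = 0.109.
Trapped volume = 345.0 × 0.109 = 37.605 mL.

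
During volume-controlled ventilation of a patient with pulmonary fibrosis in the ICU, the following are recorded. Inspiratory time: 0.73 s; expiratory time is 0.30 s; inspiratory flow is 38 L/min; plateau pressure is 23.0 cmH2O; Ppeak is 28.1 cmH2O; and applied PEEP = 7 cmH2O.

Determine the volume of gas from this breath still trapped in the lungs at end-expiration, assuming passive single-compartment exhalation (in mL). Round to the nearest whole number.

127

Flow: 38 L/min ÷ 60 = 0.6333 L/s.
Vt = flow × Ti = 0.6333 L/s × 0.73 s × 1000 mL/L = 462.31 mL.
R = (PIP − Pplat)/V̇ = (28.1 − 23.0) / 0.6333 = 5.1/0.6333 = 8.053 cmH2O·s/L.
C = Vt/(Pplat − PEEP) = 462.31 / (23.0 − 7) = 462.31/16.0 = 28.894 mL/cmH2O.
τ = R × C = 8.053 × 0.02889 L/cmH2O = 0.2327 s.
Fraction remaining = e^(−Te/τ) = e^(−0.30/0.2327) = 0.2755.
Trapped volume = 462.31 × 0.2755 = 127.37 mL.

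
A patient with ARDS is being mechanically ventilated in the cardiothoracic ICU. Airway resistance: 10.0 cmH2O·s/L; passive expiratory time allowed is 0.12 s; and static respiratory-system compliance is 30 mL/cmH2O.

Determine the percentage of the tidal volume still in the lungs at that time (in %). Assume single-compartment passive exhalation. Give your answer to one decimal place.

τ = R × C = 10.0 × 30 mL/cmH2O = 10.0 × 0.030 L/cmH2O = 0.3 s.
Passive exhalation: V(t)/V₀ = e^(−t/τ) = e^(−0.12/0.3) = 0.6703.
Fraction remaining = 0.6703 → 67.03%.

67.0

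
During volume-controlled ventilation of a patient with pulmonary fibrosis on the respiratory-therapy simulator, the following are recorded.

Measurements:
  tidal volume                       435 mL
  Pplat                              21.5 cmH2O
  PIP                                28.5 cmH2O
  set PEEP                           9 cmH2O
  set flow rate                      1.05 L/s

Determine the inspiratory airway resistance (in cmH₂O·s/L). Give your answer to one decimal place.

6.7

Raw = (PIP − Pplat) / flow = (28.5 − 21.5) / 1.05 = 7.0 / 1.05 = 6.667 cmH2O·s/L.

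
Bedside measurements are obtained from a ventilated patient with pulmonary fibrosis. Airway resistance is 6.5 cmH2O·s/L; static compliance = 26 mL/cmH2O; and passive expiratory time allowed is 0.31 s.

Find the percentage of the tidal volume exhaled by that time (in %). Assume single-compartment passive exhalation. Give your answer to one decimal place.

84.0

τ = R × C = 6.5 × 26 mL/cmH2O = 6.5 × 0.026 L/cmH2O = 0.169 s.
Passive exhalation: V(t)/V₀ = e^(−t/τ) = e^(−0.31/0.169) = 0.1597.
Fraction exhaled = 1 − 0.1597 = 0.8403 → 84.03%.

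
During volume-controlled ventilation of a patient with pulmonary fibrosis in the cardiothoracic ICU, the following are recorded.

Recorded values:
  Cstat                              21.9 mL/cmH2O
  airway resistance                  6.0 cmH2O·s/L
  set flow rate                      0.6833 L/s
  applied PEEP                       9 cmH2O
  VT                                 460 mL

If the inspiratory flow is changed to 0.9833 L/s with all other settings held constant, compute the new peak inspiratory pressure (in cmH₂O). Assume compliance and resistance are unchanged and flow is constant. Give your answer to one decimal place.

PIP = Vt/C + R·V̇ + PEEP (constant-flow equation of motion).
Only the resistive term changes: ΔPIP = R × ΔV̇ = 6.0 × (0.9833 − 0.6833) = 6.0 × 0.3 = 1.8 cmH2O.
Original PIP = 460/21.9 + 6.0×0.6833 + 9 = 34.104 cmH2O; new PIP = 34.104 + (1.8) = 35.904 cmH2O.

35.9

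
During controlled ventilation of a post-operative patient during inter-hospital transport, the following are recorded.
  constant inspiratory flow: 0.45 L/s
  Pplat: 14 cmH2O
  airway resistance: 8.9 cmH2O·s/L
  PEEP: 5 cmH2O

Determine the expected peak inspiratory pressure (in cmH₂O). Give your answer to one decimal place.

18.0

PIP = Pplat + Raw × flow = 14 + 8.9 × 0.45 = 14 + 4.005 = 18.005 cmH2O.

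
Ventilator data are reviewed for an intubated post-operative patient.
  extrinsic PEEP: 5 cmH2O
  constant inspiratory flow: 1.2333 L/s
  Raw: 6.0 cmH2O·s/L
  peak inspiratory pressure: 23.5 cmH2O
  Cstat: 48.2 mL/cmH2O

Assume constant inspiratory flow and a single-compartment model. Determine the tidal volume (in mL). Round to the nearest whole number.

Equation of motion (constant flow): PIP = Vt/C + R·V̇ + PEEP.
Vt/C = PIP − R·V̇ − PEEP = 23.5 − 7.4 − 5 = 11.1 cmH2O.
Vt = C × 11.1 = 48.2 × 11.1 = 535.02 mL.

535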